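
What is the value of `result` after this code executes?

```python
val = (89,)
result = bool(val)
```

val = (89,); result = True

True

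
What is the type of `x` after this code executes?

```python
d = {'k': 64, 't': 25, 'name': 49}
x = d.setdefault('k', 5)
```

dict.setdefault() returns the (existing or default) value

int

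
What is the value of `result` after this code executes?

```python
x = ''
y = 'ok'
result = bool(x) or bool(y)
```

x = ''; y = 'ok'; result = True

True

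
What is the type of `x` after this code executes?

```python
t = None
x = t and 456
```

'and' returns first falsy value (None)

NoneType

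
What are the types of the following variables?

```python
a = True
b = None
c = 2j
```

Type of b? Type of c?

b is assigned None, whose type is NoneType; c is assigned 2j, an imaginary literal (j suffix), which has type complex

NoneType, complex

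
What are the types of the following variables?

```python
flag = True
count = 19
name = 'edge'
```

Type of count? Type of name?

count is assigned a bare integer (no decimal point), so it is an int; name is assigned a quoted string literal, so it is a str

int, str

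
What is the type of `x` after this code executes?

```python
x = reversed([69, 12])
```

reversed() on a list returns list_reverseiterator

list_reverseiterator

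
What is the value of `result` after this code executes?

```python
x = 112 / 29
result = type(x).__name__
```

x is float; result = 'float'

'float'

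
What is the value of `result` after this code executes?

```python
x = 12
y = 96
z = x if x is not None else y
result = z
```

x = 12; y = 96; z = 12; result = 12

12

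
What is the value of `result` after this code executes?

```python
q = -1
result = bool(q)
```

q = -1; result = True

True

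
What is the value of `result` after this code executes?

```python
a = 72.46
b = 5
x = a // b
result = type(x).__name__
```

a is float; b is int; x is float; result = 'float'

'float'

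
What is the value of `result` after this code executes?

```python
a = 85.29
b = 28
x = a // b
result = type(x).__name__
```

a is float; b is int; x is float; result = 'float'

'float'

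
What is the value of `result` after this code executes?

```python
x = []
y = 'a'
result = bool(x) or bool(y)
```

x = []; y = 'a'; result = True

True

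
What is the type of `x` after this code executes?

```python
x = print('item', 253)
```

print() returns None

NoneType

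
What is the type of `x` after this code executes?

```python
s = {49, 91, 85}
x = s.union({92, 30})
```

set.union() returns a new set

set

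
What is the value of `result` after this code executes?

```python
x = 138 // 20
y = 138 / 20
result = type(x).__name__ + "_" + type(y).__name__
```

x is int; y is float; result = 'int_float'

'int_float'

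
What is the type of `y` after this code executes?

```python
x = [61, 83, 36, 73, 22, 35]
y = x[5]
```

Indexing list[int] returns int

int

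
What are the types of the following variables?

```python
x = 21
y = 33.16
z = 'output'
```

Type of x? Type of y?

x is assigned a bare integer (no decimal point), so it is an int; y is assigned a number with a decimal point, so it is a float

int, float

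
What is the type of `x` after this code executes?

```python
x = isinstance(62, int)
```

isinstance() returns bool

bool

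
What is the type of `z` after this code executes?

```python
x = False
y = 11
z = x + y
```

bool + int = int (bool is subclass of int)

int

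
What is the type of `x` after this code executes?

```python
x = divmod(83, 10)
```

divmod() returns tuple of (quotient, remainder)

tuple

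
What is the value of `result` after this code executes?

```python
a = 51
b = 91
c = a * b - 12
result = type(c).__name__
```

a is int; b is int; c is int; result = 'int'

'int'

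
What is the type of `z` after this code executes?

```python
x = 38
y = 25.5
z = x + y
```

int + float = float

float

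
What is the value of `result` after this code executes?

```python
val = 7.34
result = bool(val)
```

val = 7.34; result = True

True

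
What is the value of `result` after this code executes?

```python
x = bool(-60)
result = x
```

x = True; result = True

True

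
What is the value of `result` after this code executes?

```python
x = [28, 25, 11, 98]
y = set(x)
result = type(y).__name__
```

x is list; y is set; result = 'set'

'set'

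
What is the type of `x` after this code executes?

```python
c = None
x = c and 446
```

'and' returns first falsy value (None)

NoneType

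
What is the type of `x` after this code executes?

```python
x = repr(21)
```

repr() returns str

str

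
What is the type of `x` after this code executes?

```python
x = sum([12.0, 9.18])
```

sum() of floats returns float

float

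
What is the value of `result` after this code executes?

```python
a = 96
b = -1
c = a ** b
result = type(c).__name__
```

a is int; b is int; c is float; result = 'float'

'float'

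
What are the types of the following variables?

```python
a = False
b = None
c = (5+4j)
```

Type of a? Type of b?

a is assigned the constant False, which has type bool; b is assigned None, whose type is NoneType

bool, NoneType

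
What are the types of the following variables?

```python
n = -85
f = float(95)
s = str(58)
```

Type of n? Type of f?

n is assigned a bare integer (no decimal point), so it is an int; f is assigned the result of calling float(), which returns a float

int, float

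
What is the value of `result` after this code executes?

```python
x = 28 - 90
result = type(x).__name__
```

x is int; result = 'int'

'int'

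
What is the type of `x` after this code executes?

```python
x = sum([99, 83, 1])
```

sum() of ints returns int

int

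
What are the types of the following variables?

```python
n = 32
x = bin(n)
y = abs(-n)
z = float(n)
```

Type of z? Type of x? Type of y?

float() returns float; bin() returns str; abs() of int returns int

float, str, int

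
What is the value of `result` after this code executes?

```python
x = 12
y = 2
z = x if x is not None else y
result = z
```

x = 12; y = 2; z = 12; result = 12

12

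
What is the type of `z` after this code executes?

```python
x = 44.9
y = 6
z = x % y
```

float % int = float

float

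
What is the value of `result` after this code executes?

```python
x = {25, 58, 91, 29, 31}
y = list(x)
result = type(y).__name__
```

x is set; y is list; result = 'list'

'list'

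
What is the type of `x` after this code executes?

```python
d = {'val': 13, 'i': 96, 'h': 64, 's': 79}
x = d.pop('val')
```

dict.pop() returns the value

int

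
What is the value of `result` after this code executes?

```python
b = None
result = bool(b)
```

b = None; result = False

False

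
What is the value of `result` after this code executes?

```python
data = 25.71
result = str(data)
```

data = 25.71; result = '25.71'

'25.71'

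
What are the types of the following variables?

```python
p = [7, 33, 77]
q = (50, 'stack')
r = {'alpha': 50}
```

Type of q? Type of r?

q is assigned a tuple (parenthesized, comma-separated values); r is assigned a dict literal ({key: value})

tuple, dict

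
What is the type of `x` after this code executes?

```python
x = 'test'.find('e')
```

str.find() returns int index

int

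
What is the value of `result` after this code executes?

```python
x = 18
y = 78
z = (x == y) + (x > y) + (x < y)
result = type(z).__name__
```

x is int; y is int; z is int; result = 'int'

'int'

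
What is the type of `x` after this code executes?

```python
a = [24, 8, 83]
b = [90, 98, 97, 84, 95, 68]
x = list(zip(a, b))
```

list(zip()) returns a list of tuples

list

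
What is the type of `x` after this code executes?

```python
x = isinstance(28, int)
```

isinstance() returns bool

bool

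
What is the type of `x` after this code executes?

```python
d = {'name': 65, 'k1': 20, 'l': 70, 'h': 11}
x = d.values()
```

.values() returns dict_values view

dict_values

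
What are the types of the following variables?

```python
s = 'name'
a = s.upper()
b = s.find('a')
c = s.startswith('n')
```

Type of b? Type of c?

find() returns int; startswith() returns bool

int, bool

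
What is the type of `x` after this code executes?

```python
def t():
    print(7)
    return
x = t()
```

Bare return returns None

NoneType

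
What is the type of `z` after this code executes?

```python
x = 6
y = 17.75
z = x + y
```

int + float = float

float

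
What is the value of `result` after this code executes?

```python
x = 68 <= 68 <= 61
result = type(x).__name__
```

x is bool; result = 'bool'

'bool'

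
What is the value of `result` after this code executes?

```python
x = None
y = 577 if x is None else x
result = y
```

x = None; y = 577; result = 577

577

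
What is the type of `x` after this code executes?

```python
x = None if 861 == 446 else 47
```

861 == 446 is False, so the else branch is taken

int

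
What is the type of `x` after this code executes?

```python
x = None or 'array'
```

'or' with None returns the other truthy value (str)

str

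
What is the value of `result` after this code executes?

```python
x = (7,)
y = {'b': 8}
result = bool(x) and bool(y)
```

x = (7,); y = {'b': 8}; result = True

True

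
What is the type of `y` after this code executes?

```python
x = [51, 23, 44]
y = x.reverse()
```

list.reverse() returns None

NoneType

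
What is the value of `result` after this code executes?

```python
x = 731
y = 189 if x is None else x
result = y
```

x = 731; y = 731; result = 731

731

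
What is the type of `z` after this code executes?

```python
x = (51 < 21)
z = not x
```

'not' returns bool

bool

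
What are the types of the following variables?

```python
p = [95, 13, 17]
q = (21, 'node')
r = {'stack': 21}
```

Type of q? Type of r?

q is assigned a tuple (parenthesized, comma-separated values); r is assigned a dict literal ({key: value})

tuple, dict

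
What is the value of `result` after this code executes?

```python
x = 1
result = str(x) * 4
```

x = 1; result = '1111'

'1111'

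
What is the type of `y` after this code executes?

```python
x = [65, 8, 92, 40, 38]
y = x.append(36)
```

list.append() returns None (mutates in place)

NoneType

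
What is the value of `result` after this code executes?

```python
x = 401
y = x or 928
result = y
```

x = 401; y = 401; result = 401

401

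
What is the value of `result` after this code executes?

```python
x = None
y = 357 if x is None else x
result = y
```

x = None; y = 357; result = 357

357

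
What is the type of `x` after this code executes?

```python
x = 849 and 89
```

'and' with truthy values returns last operand (int)

int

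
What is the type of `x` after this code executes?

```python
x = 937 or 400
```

'or' returns first truthy value (int)

int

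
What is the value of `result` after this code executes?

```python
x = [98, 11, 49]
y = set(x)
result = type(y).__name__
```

x is list; y is set; result = 'set'

'set'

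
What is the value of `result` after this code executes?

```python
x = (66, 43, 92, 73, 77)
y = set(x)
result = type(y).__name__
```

x is tuple; y is set; result = 'set'

'set'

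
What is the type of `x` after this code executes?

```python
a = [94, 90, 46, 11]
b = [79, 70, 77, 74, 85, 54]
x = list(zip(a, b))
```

list(zip()) returns a list of tuples

list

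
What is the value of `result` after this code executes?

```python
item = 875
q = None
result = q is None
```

item = 875; q = None; result = True

True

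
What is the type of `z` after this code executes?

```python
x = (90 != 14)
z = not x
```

'not' returns bool

bool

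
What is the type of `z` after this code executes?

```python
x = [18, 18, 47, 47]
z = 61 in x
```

'in' operator returns bool

bool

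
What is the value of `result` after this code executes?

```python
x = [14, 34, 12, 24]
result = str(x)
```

x = [14, 34, 12, 24]; result = '[14, 34, 12, 24]'

'[14, 34, 12, 24]'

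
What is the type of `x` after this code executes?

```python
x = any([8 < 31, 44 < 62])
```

any() returns bool

bool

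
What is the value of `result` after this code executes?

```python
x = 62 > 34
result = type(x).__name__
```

x is bool; result = 'bool'

'bool'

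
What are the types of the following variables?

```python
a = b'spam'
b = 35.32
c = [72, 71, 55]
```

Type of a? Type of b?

a is assigned a bytes literal (b'...' prefix); b is assigned a number with a decimal point, so it is a float

bytes, float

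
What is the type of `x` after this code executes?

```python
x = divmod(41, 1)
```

divmod() returns tuple of (quotient, remainder)

tuple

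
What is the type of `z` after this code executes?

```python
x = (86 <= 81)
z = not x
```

'not' returns bool

bool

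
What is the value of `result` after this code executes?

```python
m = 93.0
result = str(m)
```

m = 93.0; result = '93.0'

'93.0'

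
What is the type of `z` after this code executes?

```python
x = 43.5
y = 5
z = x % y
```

float % int = float

float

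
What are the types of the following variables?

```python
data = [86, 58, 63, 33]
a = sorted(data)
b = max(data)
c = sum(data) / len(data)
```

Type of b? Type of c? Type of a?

max of ints returns int; int / int = float; sorted() returns list

int, float, list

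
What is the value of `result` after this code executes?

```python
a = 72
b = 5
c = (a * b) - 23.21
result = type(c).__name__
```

a is int; b is int; c is float; result = 'float'

'float'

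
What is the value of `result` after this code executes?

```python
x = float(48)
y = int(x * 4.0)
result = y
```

x = 48.0; y = 192; result = 192

192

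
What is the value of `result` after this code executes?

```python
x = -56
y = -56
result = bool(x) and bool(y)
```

x = -56; y = -56; result = True

True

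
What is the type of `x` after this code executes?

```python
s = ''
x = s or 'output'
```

'or' returns first truthy value (str)

str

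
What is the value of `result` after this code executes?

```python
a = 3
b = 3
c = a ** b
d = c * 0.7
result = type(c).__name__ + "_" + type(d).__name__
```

a is int; b is int; c is int; d is float; result = 'int_float'

'int_float'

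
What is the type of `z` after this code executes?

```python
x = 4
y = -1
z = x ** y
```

int ** negative = float

float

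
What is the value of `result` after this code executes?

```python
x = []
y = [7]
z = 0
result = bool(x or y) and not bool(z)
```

x = []; y = [7]; z = 0; result = True

True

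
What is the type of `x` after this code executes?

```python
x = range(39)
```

range() returns a range object

range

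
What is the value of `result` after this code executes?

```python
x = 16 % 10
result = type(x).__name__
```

x is int; result = 'int'

'int'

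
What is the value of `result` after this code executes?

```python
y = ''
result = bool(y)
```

y = ''; result = False

False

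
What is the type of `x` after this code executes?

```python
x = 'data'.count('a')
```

str.count() returns int

int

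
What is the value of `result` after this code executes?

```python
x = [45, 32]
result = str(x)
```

x = [45, 32]; result = '[45, 32]'

'[45, 32]'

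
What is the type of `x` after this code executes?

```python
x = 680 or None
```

'or' returns first truthy value

int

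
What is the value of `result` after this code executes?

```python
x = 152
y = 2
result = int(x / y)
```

x = 152; y = 2; result = 76

76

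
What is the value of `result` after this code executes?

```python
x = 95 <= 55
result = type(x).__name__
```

x is bool; result = 'bool'

'bool'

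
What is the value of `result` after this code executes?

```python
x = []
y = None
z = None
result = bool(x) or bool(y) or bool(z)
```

x = []; y = None; z = None; result = False

False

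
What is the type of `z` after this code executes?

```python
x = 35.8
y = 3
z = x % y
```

float % int = float

float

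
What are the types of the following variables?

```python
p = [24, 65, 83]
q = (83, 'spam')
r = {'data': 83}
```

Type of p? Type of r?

p is assigned a list literal (square brackets); r is assigned a dict literal ({key: value})

list, dict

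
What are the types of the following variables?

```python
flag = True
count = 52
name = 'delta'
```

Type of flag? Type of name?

flag is assigned the constant True, which has type bool; name is assigned a quoted string literal, so it is a str

bool, str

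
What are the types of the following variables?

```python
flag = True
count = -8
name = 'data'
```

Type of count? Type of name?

count is assigned a bare integer (no decimal point), so it is an int; name is assigned a quoted string literal, so it is a str

int, str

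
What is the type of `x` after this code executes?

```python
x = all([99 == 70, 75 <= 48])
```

all() returns bool

bool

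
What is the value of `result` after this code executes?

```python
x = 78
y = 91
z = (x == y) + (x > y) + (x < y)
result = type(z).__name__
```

x is int; y is int; z is int; result = 'int'

'int'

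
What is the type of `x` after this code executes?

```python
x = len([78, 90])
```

len() always returns int

int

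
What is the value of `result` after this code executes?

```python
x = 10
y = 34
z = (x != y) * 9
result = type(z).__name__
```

x is int; y is int; z is int; result = 'int'

'int'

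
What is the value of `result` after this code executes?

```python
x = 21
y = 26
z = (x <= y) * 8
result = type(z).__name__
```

x is int; y is int; z is int; result = 'int'

'int'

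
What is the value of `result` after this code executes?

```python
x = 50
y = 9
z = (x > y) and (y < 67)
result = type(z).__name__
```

x is int; y is int; z is bool; result = 'bool'

'bool'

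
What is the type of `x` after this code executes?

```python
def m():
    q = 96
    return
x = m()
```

Bare return returns None

NoneType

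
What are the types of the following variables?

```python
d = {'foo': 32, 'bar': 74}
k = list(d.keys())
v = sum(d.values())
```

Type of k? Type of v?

list() converts to list; sum of ints is int

list, int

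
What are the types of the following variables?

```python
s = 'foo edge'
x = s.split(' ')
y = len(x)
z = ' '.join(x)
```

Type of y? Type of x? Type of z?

len() returns int; str.split() returns list; str.join() returns str

int, list, str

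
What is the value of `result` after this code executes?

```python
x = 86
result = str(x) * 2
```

x = 86; result = '8686'

'8686'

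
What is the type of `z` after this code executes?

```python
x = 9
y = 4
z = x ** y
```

positive int ** positive int = int

int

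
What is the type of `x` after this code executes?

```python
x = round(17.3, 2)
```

round() with decimal places returns float

float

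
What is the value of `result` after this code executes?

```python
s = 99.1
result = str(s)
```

s = 99.1; result = '99.1'

'99.1'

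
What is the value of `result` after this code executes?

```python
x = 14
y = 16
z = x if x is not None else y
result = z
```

x = 14; y = 16; z = 14; result = 14

14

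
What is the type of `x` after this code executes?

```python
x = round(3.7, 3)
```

round() with decimal places returns float

float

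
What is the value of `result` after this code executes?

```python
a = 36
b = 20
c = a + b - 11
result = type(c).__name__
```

a is int; b is int; c is int; result = 'int'

'int'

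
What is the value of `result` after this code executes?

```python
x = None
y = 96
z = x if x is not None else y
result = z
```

x = None; y = 96; z = 96; result = 96

96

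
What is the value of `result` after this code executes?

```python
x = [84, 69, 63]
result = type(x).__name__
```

x is list; result = 'list'

'list'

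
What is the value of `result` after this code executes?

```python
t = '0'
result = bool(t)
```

t = '0'; result = True

True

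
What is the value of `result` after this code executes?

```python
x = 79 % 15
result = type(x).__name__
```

x is int; result = 'int'

'int'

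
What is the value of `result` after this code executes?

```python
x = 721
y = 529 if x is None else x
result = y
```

x = 721; y = 721; result = 721

721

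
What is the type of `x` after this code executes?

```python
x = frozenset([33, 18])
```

frozenset() returns frozenset

frozenset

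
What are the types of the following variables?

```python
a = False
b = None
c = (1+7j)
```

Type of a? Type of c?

a is assigned the constant False, which has type bool; c is assigned (1+7j), an int plus an imaginary literal (j suffix), which evaluates to complex

bool, complex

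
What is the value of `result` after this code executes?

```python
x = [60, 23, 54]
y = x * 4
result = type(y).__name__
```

x is list; y is list; result = 'list'

'list'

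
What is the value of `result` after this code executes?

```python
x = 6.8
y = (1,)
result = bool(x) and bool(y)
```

x = 6.8; y = (1,); result = True

True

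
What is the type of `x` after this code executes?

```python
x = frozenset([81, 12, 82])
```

frozenset() returns frozenset

frozenset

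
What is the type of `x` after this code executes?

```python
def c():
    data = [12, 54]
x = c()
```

Function without return returns None

NoneType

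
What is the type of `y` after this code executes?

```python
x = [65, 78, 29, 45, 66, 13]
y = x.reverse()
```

list.reverse() returns None

NoneType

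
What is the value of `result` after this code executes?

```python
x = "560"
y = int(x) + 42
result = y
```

x = '560'; y = 602; result = 602

602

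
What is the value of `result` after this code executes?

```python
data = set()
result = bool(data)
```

data = set(); result = False

False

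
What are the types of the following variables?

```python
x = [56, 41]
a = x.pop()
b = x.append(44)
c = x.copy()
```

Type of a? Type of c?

pop() returns element; copy() returns list

int, list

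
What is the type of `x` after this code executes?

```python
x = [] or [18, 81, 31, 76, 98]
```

'or' returns first truthy value (list)

list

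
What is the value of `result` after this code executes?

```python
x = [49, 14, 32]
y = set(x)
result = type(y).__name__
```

x is list; y is set; result = 'set'

'set'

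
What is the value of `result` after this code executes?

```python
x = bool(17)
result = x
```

x = True; result = True

True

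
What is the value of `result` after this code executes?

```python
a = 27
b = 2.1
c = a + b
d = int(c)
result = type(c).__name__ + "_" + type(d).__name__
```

a is int; b is float; c is float; d is int; result = 'float_int'

'float_int'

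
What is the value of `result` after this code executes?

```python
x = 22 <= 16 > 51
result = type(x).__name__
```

x is bool; result = 'bool'

'bool'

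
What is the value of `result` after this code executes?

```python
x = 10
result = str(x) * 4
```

x = 10; result = '10101010'

'10101010'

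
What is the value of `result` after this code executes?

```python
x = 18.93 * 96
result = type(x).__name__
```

x is float; result = 'float'

'float'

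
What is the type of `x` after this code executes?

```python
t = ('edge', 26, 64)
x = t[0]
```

Index 0 of tuple is a str literal

str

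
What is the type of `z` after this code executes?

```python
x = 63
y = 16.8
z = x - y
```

int - float = float

float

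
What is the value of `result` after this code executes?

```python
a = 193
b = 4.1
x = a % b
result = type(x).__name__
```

a is int; b is float; x is float; result = 'float'

'float'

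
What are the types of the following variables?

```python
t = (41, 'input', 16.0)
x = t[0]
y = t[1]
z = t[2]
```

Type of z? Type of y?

tuple[2] is float; tuple[1] is str

float, str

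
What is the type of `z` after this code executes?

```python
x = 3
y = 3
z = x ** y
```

positive int ** positive int = int

int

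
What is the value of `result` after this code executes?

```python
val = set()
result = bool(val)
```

val = set(); result = False

False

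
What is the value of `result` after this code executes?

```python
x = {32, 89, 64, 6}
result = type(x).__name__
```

x is set; result = 'set'

'set'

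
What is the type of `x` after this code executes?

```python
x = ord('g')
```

ord() returns int (code point)

int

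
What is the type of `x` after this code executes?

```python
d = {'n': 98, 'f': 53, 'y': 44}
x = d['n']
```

Accessing dict[str, int] with str key returns int

int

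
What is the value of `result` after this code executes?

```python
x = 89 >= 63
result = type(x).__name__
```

x is bool; result = 'bool'

'bool'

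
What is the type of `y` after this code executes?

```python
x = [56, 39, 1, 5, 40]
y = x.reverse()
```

list.reverse() returns None

NoneType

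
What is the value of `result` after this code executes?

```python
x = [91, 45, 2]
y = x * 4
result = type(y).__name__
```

x is list; y is list; result = 'list'

'list'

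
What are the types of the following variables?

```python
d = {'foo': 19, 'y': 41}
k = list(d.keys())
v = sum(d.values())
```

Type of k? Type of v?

list() converts to list; sum of ints is int

list, int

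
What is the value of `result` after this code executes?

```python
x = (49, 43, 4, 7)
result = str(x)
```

x = (49, 43, 4, 7); result = '(49, 43, 4, 7)'

'(49, 43, 4, 7)'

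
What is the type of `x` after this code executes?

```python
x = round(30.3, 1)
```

round() with decimal places returns float

float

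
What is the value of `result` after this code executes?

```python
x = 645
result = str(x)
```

x = 645; result = '645'

'645'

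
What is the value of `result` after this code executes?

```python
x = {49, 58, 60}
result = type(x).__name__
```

x is set; result = 'set'

'set'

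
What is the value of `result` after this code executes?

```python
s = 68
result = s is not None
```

s = 68; result = True

True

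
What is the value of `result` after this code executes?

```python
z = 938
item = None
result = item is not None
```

z = 938; item = None; result = False

False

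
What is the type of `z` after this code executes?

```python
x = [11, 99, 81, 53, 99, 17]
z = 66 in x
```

'in' operator returns bool

bool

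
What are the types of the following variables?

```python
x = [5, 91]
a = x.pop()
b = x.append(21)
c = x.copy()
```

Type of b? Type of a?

append() returns None; pop() returns element

NoneType, int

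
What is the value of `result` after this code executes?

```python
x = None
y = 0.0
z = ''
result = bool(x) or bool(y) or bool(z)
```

x = None; y = 0.0; z = ''; result = False

False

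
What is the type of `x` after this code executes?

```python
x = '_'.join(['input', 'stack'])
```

str.join() returns str

str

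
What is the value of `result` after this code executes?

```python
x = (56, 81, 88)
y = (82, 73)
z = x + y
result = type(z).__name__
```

x is tuple; y is tuple; z is tuple; result = 'tuple'

'tuple'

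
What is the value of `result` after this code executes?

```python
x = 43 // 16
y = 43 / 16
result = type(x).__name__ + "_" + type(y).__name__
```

x is int; y is float; result = 'int_float'

'int_float'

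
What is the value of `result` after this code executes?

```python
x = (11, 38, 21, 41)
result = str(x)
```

x = (11, 38, 21, 41); result = '(11, 38, 21, 41)'

'(11, 38, 21, 41)'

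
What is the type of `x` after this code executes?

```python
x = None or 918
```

'or' with None returns the other truthy value

int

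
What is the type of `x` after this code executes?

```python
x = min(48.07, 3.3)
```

min() of floats returns float

float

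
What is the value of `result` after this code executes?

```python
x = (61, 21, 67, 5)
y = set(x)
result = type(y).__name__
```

x is tuple; y is set; result = 'set'

'set'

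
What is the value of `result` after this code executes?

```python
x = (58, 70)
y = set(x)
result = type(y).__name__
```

x is tuple; y is set; result = 'set'

'set'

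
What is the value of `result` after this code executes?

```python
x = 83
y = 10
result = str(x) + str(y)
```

x = 83; y = 10; result = '8310'

'8310'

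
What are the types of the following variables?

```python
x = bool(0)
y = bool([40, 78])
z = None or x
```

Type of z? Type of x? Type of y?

None or bool returns the bool; bool() returns bool; bool() returns bool

bool, bool, bool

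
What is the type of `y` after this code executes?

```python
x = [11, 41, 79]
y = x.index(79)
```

list.index() returns int

int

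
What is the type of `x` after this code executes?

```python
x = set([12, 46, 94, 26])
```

set() constructor returns set

set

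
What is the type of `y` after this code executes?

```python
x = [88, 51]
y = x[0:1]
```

Slicing a list returns a list

list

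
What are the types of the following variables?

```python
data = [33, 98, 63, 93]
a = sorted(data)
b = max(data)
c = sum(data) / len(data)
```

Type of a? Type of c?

sorted() returns list; int / int = float

list, float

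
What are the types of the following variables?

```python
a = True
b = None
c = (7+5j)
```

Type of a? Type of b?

a is assigned the constant True, which has type bool; b is assigned None, whose type is NoneType

bool, NoneType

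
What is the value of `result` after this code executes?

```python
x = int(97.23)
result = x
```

x = 97; result = 97

97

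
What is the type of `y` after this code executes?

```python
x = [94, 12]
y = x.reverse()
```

list.reverse() returns None

NoneType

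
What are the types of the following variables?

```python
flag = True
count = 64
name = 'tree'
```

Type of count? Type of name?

count is assigned a bare integer (no decimal point), so it is an int; name is assigned a quoted string literal, so it is a str

int, str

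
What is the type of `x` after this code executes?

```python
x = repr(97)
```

repr() returns str

str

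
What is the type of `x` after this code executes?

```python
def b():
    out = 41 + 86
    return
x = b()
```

Bare return returns None

NoneType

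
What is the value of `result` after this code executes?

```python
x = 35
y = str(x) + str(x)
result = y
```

x = 35; y = '3535'; result = '3535'

'3535'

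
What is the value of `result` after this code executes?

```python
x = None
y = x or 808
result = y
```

x = None; y = 808; result = 808

808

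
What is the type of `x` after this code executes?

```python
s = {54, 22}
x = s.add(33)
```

set.add() returns None (mutates in place)

NoneType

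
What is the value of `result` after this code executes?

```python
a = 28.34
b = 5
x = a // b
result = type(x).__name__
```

a is float; b is int; x is float; result = 'float'

'float'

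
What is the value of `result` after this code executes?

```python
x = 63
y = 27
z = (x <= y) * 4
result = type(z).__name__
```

x is int; y is int; z is int; result = 'int'

'int'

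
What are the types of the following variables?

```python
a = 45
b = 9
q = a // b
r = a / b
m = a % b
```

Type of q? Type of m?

// returns int; % of ints returns int

int, int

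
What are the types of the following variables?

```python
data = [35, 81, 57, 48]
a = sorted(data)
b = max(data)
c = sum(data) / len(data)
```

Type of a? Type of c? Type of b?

sorted() returns list; int / int = float; max of ints returns int

list, float, int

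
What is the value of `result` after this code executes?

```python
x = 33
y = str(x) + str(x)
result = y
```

x = 33; y = '3333'; result = '3333'

'3333'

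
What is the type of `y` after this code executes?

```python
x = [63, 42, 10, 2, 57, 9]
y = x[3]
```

Indexing list[int] returns int

int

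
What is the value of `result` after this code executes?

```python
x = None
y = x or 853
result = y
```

x = None; y = 853; result = 853

853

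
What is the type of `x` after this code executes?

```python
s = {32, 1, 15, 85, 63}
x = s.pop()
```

Popping from set[int] returns int

int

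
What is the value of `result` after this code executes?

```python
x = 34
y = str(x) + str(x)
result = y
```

x = 34; y = '3434'; result = '3434'

'3434'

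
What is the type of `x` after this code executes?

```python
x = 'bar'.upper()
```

str.upper() returns str

str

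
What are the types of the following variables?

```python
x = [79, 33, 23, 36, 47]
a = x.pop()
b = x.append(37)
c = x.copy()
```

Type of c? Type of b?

copy() returns list; append() returns None

list, NoneType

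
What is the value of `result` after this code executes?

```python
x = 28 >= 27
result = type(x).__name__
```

x is bool; result = 'bool'

'bool'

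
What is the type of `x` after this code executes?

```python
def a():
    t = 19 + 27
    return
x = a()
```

Bare return returns None

NoneType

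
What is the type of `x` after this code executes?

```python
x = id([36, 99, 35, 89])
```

id() returns int

int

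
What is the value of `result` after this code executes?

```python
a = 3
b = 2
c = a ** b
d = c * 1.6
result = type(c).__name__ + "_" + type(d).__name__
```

a is int; b is int; c is int; d is float; result = 'int_float'

'int_float'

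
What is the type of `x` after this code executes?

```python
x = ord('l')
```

ord() returns int (code point)

int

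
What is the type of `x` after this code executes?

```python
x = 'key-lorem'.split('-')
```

str.split() returns list

list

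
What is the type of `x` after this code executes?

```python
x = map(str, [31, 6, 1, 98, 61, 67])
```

map() returns a map object

map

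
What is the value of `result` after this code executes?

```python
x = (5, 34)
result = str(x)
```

x = (5, 34); result = '(5, 34)'

'(5, 34)'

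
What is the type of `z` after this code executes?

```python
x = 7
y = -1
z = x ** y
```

int ** negative = float

float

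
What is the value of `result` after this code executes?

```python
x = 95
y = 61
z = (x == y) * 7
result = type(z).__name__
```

x is int; y is int; z is int; result = 'int'

'int'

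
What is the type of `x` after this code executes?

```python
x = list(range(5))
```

list(range()) returns list

list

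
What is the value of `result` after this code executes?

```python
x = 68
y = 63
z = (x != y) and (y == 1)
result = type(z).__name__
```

x is int; y is int; z is bool; result = 'bool'

'bool'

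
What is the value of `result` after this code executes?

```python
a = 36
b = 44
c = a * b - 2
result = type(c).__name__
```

a is int; b is int; c is int; result = 'int'

'int'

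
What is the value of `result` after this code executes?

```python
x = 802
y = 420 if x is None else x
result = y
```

x = 802; y = 802; result = 802

802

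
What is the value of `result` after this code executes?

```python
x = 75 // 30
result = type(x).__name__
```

x is int; result = 'int'

'int'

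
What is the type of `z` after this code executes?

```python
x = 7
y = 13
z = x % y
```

int % int = int

int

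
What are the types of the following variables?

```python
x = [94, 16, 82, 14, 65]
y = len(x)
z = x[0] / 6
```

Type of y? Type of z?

len() returns int; int / int = float

int, float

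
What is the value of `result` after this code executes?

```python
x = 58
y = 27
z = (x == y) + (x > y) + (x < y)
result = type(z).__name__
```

x is int; y is int; z is int; result = 'int'

'int'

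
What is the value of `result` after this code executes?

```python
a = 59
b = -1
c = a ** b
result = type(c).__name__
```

a is int; b is int; c is float; result = 'float'

'float'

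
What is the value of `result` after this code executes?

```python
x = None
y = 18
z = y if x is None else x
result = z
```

x = None; y = 18; z = 18; result = 18

18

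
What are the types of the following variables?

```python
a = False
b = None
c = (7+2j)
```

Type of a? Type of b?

a is assigned the constant False, which has type bool; b is assigned None, whose type is NoneType

bool, NoneType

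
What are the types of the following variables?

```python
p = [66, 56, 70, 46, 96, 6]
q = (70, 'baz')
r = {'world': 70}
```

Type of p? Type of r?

p is assigned a list literal (square brackets); r is assigned a dict literal ({key: value})

list, dict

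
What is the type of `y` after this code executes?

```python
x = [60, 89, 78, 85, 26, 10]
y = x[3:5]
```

Slicing a list returns a list

list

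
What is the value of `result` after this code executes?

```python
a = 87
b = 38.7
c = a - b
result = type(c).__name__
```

a is int; b is float; c is float; result = 'float'

'float'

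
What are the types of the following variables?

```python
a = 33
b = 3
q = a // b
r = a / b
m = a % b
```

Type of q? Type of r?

// returns int; / returns float

int, float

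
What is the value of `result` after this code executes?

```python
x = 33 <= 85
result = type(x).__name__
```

x is bool; result = 'bool'

'bool'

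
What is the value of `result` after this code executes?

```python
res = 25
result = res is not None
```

res = 25; result = True

True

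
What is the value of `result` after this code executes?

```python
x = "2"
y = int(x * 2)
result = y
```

x = '2'; y = 22; result = 22

22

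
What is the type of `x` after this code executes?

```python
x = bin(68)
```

bin() returns str representation

str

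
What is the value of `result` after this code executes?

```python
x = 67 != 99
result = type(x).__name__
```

x is bool; result = 'bool'

'bool'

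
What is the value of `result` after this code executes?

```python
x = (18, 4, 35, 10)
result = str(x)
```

x = (18, 4, 35, 10); result = '(18, 4, 35, 10)'

'(18, 4, 35, 10)'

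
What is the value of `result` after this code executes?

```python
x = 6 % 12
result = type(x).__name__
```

x is int; result = 'int'

'int'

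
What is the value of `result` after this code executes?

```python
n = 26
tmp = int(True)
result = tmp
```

n = 26; tmp = 1; result = 1

1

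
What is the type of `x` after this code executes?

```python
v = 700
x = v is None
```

'is' comparison returns bool

bool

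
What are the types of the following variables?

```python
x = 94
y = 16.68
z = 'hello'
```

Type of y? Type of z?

y is assigned a number with a decimal point, so it is a float; z is assigned a quoted string literal, so it is a str

float, str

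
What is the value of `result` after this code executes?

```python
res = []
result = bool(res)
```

res = []; result = False

False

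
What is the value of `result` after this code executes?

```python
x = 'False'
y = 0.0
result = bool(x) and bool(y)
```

x = 'False'; y = 0.0; result = False

False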